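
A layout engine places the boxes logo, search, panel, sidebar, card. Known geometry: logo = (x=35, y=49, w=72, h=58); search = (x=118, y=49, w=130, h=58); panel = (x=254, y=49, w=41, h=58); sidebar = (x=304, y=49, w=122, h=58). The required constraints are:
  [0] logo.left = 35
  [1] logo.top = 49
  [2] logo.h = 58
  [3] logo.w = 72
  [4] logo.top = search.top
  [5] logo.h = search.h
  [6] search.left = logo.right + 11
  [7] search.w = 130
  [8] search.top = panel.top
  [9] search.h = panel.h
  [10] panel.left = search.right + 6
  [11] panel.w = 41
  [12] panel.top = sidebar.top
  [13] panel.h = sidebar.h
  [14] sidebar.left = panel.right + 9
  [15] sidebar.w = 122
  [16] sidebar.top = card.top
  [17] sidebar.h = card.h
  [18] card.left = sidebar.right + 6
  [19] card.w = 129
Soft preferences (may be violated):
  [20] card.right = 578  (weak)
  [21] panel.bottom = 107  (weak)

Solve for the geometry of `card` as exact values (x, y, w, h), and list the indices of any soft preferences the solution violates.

card = (x=432, y=49, w=129, h=58)
violated soft preferences: 20

1. card.y = 49  [sidebar.top = card.top]
2. card.h = 58  [sidebar.h = card.h]
3. card.x = 432  [card.left = sidebar.right + 6]
4. card.w = 129  [card.w = 129]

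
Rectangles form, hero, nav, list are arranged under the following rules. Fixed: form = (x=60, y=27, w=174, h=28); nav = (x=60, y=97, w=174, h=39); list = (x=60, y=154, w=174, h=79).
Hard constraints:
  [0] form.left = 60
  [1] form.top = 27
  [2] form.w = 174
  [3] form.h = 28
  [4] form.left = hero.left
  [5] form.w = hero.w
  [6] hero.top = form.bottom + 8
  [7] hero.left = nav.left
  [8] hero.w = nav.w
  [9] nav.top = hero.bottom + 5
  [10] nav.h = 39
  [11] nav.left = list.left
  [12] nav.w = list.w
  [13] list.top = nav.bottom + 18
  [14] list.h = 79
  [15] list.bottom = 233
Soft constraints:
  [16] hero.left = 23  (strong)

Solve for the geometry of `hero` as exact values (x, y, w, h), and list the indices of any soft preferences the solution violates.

1. hero.x = 60  [form.left = hero.left]
2. hero.w = 174  [form.w = hero.w]
3. hero.y = 63  [hero.top = form.bottom + 8]
4. hero.h = 29  [nav.top = hero.bottom + 5]

hero = (x=60, y=63, w=174, h=29)
violated soft preferences: 16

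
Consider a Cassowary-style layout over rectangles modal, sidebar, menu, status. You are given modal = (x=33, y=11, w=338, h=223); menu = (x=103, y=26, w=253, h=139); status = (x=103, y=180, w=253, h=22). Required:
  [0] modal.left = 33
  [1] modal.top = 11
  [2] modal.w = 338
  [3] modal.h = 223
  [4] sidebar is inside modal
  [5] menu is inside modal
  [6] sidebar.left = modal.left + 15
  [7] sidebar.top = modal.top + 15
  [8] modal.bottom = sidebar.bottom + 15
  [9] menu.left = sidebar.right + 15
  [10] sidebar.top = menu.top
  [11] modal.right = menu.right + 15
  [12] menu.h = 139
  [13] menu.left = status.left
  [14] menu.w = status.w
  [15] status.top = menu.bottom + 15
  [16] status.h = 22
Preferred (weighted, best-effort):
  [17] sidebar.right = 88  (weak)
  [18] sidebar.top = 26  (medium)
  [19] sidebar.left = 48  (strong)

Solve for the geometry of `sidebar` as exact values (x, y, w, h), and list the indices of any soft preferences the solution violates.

sidebar = (x=48, y=26, w=40, h=193)
violated soft preferences: none

1. sidebar.x = 48  [sidebar.left = modal.left + 15]
2. sidebar.y = 26  [sidebar.top = modal.top + 15]
3. sidebar.h = 193  [modal.bottom = sidebar.bottom + 15]
4. sidebar.w = 40  [menu.left = sidebar.right + 15]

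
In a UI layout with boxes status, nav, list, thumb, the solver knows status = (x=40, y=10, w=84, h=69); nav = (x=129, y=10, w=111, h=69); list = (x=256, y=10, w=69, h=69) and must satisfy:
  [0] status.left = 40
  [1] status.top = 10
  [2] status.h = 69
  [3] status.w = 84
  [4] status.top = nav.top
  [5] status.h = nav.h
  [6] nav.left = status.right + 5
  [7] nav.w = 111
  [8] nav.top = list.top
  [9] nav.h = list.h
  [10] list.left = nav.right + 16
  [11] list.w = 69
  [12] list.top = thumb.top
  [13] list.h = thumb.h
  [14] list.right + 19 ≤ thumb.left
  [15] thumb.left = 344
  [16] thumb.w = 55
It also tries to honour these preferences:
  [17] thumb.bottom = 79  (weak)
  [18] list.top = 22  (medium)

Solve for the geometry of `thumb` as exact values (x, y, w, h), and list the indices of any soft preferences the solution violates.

1. thumb.y = 10  [list.top = thumb.top]
2. thumb.h = 69  [list.h = thumb.h]
3. thumb.x = 344  [thumb.left = 344]
4. thumb.w = 55  [thumb.w = 55]

thumb = (x=344, y=10, w=55, h=69)
violated soft preferences: 18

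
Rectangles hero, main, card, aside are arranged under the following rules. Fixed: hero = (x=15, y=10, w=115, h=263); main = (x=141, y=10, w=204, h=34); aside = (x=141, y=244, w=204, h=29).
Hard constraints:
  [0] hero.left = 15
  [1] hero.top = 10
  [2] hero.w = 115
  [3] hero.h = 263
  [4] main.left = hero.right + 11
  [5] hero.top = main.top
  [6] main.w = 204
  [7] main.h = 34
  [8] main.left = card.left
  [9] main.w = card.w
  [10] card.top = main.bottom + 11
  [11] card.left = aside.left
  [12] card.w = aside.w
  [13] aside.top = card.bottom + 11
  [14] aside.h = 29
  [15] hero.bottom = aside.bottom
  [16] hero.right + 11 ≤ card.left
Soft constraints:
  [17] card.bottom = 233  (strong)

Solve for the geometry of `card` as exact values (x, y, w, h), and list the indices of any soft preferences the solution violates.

1. card.x = 141  [main.left = card.left]
2. card.w = 204  [main.w = card.w]
3. card.y = 55  [card.top = main.bottom + 11]
4. card.h = 178  [aside.top = card.bottom + 11]

card = (x=141, y=55, w=204, h=178)
violated soft preferences: none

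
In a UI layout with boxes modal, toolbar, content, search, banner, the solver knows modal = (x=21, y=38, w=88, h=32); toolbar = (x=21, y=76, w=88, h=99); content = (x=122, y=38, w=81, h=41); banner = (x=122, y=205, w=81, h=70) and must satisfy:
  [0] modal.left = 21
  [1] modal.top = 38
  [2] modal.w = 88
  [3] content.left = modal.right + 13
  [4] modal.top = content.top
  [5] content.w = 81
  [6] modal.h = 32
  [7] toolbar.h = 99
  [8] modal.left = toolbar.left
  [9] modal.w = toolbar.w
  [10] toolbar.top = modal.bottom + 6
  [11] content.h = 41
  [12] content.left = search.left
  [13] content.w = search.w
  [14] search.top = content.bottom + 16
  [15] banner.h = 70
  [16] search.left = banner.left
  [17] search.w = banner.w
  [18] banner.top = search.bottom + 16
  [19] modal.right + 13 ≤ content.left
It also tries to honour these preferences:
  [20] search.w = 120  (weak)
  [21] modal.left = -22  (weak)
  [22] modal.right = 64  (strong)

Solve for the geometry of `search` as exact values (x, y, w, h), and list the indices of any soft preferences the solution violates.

1. search.x = 122  [content.left = search.left]
2. search.w = 81  [content.w = search.w]
3. search.y = 95  [search.top = content.bottom + 16]
4. search.h = 94  [banner.top = search.bottom + 16]

search = (x=122, y=95, w=81, h=94)
violated soft preferences: 20, 21, 22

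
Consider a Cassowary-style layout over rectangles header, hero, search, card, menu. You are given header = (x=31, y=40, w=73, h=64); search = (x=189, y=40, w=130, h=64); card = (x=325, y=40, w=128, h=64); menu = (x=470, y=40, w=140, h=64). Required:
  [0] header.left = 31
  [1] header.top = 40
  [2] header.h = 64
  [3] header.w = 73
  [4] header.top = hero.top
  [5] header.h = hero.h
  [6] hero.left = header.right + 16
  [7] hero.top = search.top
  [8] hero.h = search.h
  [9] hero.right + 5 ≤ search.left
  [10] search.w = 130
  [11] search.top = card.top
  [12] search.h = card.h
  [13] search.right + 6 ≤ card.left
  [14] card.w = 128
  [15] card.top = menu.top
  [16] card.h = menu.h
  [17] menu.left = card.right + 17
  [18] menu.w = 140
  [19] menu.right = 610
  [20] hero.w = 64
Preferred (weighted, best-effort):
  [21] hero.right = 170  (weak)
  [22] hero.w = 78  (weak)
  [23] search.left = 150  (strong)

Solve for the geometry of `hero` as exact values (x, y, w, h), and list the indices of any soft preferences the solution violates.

hero = (x=120, y=40, w=64, h=64)
violated soft preferences: 21, 22, 23

1. hero.y = 40  [header.top = hero.top]
2. hero.h = 64  [header.h = hero.h]
3. hero.x = 120  [hero.left = header.right + 16]
4. hero.w = 64  [hero.w = 64]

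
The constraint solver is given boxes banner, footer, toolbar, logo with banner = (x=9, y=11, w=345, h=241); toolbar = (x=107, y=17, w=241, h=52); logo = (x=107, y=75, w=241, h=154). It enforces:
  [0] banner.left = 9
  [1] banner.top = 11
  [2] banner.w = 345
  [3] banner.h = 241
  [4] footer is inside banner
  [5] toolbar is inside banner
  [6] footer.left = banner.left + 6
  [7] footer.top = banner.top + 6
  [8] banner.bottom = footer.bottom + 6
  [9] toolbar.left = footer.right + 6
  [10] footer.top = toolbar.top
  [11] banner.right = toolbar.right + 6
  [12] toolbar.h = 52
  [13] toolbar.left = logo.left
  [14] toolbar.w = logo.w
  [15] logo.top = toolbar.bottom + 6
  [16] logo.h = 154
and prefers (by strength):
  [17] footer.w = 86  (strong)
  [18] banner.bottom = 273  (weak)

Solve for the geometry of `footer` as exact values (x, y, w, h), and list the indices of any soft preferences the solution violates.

1. footer.x = 15  [footer.left = banner.left + 6]
2. footer.y = 17  [footer.top = banner.top + 6]
3. footer.h = 229  [banner.bottom = footer.bottom + 6]
4. footer.w = 86  [toolbar.left = footer.right + 6]

footer = (x=15, y=17, w=86, h=229)
violated soft preferences: 18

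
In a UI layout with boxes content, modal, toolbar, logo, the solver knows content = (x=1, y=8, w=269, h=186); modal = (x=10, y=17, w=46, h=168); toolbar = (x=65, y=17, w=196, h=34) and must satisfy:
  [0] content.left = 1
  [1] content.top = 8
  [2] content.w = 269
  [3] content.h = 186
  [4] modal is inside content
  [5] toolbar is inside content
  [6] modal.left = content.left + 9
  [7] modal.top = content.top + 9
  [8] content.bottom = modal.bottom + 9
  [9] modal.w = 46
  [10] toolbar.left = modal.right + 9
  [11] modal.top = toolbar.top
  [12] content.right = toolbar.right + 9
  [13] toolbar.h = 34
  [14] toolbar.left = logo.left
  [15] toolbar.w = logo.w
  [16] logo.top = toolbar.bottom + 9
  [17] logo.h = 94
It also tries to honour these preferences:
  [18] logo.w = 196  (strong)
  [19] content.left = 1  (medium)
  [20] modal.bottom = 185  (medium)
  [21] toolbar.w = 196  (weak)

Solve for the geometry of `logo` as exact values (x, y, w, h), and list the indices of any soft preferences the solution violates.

logo = (x=65, y=60, w=196, h=94)
violated soft preferences: none

1. logo.x = 65  [toolbar.left = logo.left]
2. logo.w = 196  [toolbar.w = logo.w]
3. logo.y = 60  [logo.top = toolbar.bottom + 9]
4. logo.h = 94  [logo.h = 94]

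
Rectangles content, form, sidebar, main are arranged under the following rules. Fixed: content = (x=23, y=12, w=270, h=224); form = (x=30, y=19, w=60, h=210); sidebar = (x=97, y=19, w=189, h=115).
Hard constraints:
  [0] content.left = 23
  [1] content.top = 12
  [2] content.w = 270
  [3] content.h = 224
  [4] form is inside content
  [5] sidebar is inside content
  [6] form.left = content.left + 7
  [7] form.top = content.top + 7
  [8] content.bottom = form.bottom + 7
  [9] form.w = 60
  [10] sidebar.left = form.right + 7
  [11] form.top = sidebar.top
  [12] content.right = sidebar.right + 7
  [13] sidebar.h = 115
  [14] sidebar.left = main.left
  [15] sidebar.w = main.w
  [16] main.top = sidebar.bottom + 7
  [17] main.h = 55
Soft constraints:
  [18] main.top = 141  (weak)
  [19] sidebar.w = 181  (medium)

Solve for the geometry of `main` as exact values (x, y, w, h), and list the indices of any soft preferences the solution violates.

1. main.x = 97  [sidebar.left = main.left]
2. main.w = 189  [sidebar.w = main.w]
3. main.y = 141  [main.top = sidebar.bottom + 7]
4. main.h = 55  [main.h = 55]

main = (x=97, y=141, w=189, h=55)
violated soft preferences: 19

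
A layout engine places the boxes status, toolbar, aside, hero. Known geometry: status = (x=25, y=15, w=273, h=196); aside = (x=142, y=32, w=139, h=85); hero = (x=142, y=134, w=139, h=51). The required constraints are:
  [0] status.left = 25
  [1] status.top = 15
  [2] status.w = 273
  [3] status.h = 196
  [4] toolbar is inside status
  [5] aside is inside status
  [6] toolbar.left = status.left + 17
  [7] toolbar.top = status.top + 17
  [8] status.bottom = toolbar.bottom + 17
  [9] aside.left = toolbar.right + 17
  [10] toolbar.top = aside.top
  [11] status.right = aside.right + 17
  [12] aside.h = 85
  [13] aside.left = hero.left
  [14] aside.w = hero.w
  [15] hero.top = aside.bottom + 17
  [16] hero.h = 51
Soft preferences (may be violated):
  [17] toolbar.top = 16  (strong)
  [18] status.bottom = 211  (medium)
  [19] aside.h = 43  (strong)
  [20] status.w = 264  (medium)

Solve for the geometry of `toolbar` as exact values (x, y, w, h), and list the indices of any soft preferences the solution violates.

toolbar = (x=42, y=32, w=83, h=162)
violated soft preferences: 17, 19, 20

1. toolbar.x = 42  [toolbar.left = status.left + 17]
2. toolbar.y = 32  [toolbar.top = status.top + 17]
3. toolbar.h = 162  [status.bottom = toolbar.bottom + 17]
4. toolbar.w = 83  [aside.left = toolbar.right + 17]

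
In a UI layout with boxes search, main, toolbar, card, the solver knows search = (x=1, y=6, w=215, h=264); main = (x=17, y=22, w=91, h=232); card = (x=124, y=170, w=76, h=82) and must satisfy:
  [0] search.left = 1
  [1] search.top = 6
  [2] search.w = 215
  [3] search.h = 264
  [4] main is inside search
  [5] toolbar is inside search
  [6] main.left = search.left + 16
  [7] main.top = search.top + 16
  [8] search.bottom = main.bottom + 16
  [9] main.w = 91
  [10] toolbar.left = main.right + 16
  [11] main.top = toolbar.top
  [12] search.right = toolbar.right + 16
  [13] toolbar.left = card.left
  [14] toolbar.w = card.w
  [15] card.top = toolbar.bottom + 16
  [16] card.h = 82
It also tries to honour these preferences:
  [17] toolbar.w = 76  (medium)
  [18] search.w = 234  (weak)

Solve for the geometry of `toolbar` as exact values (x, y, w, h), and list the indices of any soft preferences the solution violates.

toolbar = (x=124, y=22, w=76, h=132)
violated soft preferences: 18

1. toolbar.x = 124  [toolbar.left = main.right + 16]
2. toolbar.y = 22  [main.top = toolbar.top]
3. toolbar.w = 76  [search.right = toolbar.right + 16]
4. toolbar.h = 132  [card.top = toolbar.bottom + 16]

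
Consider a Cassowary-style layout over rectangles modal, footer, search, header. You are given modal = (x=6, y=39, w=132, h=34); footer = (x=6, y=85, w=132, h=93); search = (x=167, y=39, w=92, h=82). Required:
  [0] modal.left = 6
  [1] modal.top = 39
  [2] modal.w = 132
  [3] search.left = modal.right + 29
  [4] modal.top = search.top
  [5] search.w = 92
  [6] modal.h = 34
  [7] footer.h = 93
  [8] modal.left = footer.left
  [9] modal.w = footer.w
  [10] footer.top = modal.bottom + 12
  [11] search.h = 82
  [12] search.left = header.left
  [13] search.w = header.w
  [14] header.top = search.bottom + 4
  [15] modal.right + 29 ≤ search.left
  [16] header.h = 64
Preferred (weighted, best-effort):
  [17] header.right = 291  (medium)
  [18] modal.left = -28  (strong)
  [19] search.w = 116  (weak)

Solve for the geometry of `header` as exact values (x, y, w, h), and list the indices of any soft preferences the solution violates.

1. header.x = 167  [search.left = header.left]
2. header.w = 92  [search.w = header.w]
3. header.y = 125  [header.top = search.bottom + 4]
4. header.h = 64  [header.h = 64]

header = (x=167, y=125, w=92, h=64)
violated soft preferences: 17, 18, 19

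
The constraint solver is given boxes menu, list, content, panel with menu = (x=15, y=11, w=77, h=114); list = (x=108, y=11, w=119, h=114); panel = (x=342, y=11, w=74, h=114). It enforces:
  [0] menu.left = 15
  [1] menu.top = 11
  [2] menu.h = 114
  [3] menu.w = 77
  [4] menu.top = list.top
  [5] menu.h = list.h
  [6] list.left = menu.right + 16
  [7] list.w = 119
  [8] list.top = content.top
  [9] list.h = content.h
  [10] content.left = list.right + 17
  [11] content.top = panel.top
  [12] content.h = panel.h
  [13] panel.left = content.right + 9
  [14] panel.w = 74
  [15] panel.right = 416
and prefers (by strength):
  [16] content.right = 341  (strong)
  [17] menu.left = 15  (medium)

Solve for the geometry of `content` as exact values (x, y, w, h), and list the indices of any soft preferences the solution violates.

content = (x=244, y=11, w=89, h=114)
violated soft preferences: 16

1. content.y = 11  [list.top = content.top]
2. content.h = 114  [list.h = content.h]
3. content.x = 244  [content.left = list.right + 17]
4. content.w = 89  [panel.left = content.right + 9]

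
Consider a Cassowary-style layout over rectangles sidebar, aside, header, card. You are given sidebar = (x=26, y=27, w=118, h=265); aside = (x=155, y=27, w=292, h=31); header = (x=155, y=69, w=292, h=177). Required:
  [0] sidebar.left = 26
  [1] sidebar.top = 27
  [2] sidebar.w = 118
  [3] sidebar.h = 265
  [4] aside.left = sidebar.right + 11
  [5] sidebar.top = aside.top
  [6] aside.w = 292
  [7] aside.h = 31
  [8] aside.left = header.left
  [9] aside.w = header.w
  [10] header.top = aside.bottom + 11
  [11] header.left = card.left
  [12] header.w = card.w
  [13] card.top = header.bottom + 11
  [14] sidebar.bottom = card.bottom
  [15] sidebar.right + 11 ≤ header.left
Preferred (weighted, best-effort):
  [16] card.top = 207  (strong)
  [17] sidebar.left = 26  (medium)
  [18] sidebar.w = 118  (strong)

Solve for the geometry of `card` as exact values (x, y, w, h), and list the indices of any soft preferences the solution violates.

1. card.x = 155  [header.left = card.left]
2. card.w = 292  [header.w = card.w]
3. card.y = 257  [card.top = header.bottom + 11]
4. card.h = 35  [sidebar.bottom = card.bottom]

card = (x=155, y=257, w=292, h=35)
violated soft preferences: 16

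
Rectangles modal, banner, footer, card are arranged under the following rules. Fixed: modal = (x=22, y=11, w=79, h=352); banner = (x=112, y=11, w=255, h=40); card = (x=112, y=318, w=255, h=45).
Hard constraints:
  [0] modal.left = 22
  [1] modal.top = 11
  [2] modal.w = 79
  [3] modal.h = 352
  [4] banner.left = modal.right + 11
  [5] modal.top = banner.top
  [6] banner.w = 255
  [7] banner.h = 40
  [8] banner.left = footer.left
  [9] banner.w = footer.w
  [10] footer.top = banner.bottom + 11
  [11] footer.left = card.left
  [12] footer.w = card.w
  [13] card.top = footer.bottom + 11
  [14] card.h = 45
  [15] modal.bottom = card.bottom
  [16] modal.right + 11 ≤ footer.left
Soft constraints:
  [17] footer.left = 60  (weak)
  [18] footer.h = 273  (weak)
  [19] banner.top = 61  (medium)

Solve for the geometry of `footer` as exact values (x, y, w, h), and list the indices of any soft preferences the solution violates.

footer = (x=112, y=62, w=255, h=245)
violated soft preferences: 17, 18, 19

1. footer.x = 112  [banner.left = footer.left]
2. footer.w = 255  [banner.w = footer.w]
3. footer.y = 62  [footer.top = banner.bottom + 11]
4. footer.h = 245  [card.top = footer.bottom + 11]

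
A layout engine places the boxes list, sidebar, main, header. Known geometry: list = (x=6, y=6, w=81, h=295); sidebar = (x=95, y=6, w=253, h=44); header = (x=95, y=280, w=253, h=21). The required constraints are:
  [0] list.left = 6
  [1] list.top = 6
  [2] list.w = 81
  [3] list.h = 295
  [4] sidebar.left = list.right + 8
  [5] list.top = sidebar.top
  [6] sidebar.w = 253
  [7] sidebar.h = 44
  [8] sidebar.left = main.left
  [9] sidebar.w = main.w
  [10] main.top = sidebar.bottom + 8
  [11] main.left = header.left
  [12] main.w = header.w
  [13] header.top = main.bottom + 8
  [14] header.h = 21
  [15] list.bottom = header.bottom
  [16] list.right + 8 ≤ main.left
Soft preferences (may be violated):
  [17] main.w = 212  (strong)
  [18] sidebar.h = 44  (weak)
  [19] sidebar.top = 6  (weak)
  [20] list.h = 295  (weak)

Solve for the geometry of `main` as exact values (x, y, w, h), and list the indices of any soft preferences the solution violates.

1. main.x = 95  [sidebar.left = main.left]
2. main.w = 253  [sidebar.w = main.w]
3. main.y = 58  [main.top = sidebar.bottom + 8]
4. main.h = 214  [header.top = main.bottom + 8]

main = (x=95, y=58, w=253, h=214)
violated soft preferences: 17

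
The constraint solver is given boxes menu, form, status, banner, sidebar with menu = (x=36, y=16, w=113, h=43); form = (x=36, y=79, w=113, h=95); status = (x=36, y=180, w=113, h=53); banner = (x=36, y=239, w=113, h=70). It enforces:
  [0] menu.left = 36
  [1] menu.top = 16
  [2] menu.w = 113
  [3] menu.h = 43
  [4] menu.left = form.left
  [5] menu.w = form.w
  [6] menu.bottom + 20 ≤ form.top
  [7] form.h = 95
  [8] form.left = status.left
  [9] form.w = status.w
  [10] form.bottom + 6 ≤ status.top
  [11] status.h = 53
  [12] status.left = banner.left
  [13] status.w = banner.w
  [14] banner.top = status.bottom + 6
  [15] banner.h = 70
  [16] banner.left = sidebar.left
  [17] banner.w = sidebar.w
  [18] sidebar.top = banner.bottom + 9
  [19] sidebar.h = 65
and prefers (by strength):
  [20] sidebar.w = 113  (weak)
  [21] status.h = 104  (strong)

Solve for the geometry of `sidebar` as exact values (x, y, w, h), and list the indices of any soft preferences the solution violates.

sidebar = (x=36, y=318, w=113, h=65)
violated soft preferences: 21

1. sidebar.x = 36  [banner.left = sidebar.left]
2. sidebar.w = 113  [banner.w = sidebar.w]
3. sidebar.y = 318  [sidebar.top = banner.bottom + 9]
4. sidebar.h = 65  [sidebar.h = 65]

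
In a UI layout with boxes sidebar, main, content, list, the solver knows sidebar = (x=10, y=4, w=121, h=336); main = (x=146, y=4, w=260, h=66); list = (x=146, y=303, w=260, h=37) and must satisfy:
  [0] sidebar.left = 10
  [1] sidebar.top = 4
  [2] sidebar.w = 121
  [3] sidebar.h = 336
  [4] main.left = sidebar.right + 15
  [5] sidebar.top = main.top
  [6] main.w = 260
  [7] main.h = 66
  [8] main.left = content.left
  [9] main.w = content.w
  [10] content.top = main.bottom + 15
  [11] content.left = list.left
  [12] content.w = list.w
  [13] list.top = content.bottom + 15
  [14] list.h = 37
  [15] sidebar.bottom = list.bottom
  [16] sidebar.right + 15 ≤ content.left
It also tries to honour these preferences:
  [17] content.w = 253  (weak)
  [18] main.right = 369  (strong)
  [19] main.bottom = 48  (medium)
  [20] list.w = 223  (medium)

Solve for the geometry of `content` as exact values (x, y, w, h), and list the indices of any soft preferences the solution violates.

content = (x=146, y=85, w=260, h=203)
violated soft preferences: 17, 18, 19, 20

1. content.x = 146  [main.left = content.left]
2. content.w = 260  [main.w = content.w]
3. content.y = 85  [content.top = main.bottom + 15]
4. content.h = 203  [list.top = content.bottom + 15]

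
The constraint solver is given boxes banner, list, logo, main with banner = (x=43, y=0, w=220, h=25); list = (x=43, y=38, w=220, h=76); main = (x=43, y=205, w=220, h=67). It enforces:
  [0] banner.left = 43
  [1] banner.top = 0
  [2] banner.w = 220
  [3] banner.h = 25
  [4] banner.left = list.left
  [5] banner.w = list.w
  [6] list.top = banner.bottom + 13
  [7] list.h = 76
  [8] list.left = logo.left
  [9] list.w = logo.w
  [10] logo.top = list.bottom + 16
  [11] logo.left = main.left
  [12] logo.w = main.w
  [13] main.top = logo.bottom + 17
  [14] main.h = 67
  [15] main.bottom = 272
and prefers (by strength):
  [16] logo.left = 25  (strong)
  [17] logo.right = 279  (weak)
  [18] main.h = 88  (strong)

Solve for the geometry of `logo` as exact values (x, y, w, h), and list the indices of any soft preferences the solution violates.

logo = (x=43, y=130, w=220, h=58)
violated soft preferences: 16, 17, 18

1. logo.x = 43  [list.left = logo.left]
2. logo.w = 220  [list.w = logo.w]
3. logo.y = 130  [logo.top = list.bottom + 16]
4. logo.h = 58  [main.top = logo.bottom + 17]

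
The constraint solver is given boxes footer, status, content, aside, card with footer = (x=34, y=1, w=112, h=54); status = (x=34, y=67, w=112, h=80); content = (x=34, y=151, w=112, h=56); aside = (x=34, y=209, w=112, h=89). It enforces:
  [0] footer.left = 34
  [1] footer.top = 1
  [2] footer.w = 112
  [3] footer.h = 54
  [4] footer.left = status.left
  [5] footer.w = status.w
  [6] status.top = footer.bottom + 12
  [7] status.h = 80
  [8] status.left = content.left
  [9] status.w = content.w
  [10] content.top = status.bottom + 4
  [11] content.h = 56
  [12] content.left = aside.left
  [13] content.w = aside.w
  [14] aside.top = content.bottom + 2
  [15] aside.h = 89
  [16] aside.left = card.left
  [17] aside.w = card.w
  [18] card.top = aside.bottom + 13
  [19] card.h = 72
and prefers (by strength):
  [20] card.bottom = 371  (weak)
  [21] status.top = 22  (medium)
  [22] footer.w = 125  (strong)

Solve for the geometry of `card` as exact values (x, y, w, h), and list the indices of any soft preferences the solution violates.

1. card.x = 34  [aside.left = card.left]
2. card.w = 112  [aside.w = card.w]
3. card.y = 311  [card.top = aside.bottom + 13]
4. card.h = 72  [card.h = 72]

card = (x=34, y=311, w=112, h=72)
violated soft preferences: 20, 21, 22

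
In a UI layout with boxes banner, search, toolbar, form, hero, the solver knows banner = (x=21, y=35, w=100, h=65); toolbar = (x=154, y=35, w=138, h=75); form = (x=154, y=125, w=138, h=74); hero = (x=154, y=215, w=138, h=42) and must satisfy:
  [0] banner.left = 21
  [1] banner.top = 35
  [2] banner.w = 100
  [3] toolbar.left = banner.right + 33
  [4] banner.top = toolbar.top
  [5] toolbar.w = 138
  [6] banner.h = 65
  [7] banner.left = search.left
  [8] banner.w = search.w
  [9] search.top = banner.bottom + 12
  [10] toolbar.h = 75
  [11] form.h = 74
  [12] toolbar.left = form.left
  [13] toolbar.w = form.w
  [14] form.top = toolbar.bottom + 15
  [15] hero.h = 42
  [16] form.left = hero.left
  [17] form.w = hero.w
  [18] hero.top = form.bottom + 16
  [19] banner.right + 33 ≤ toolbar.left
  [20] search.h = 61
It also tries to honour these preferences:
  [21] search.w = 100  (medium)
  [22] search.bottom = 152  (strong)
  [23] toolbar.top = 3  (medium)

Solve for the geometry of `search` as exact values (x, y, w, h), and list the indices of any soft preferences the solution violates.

1. search.x = 21  [banner.left = search.left]
2. search.w = 100  [banner.w = search.w]
3. search.y = 112  [search.top = banner.bottom + 12]
4. search.h = 61  [search.h = 61]

search = (x=21, y=112, w=100, h=61)
violated soft preferences: 22, 23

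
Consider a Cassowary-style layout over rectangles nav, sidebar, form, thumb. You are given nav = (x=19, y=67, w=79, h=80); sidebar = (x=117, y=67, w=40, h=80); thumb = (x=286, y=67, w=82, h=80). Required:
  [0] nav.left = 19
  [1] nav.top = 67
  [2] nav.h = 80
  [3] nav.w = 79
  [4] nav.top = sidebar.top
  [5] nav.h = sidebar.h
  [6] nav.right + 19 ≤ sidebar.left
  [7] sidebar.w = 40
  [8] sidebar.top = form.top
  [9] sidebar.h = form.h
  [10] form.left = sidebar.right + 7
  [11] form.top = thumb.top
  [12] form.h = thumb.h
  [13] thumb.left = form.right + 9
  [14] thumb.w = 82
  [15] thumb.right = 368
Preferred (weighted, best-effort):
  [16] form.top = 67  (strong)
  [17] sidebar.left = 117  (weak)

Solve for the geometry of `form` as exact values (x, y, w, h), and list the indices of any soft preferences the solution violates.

1. form.y = 67  [sidebar.top = form.top]
2. form.h = 80  [sidebar.h = form.h]
3. form.x = 164  [form.left = sidebar.right + 7]
4. form.w = 113  [thumb.left = form.right + 9]

form = (x=164, y=67, w=113, h=80)
violated soft preferences: none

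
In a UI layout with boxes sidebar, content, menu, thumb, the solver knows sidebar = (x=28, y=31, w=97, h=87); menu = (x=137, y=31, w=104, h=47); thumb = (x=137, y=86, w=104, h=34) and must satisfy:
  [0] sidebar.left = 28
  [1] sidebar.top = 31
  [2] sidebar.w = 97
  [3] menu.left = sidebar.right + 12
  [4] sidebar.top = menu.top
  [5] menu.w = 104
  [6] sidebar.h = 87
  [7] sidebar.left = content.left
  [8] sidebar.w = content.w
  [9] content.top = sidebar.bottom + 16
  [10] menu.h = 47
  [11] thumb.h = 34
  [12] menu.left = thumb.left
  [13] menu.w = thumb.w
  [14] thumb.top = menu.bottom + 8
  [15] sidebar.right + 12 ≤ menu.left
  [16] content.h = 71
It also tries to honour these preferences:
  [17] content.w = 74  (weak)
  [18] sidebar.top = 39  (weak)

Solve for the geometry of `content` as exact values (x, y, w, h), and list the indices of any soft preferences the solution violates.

content = (x=28, y=134, w=97, h=71)
violated soft preferences: 17, 18

1. content.x = 28  [sidebar.left = content.left]
2. content.w = 97  [sidebar.w = content.w]
3. content.y = 134  [content.top = sidebar.bottom + 16]
4. content.h = 71  [content.h = 71]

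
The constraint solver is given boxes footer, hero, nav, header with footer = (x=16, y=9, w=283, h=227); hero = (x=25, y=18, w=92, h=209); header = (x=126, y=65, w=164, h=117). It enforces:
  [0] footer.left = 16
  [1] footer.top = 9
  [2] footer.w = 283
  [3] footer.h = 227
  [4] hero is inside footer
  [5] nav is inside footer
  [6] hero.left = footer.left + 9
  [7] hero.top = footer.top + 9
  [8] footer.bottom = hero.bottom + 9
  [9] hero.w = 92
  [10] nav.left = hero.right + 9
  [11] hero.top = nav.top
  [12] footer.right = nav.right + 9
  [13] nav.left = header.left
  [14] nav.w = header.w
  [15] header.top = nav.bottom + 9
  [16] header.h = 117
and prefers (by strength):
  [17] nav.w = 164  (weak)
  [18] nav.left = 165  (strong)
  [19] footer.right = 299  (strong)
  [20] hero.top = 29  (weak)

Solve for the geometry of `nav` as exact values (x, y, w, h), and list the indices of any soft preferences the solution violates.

1. nav.x = 126  [nav.left = hero.right + 9]
2. nav.y = 18  [hero.top = nav.top]
3. nav.w = 164  [footer.right = nav.right + 9]
4. nav.h = 38  [header.top = nav.bottom + 9]

nav = (x=126, y=18, w=164, h=38)
violated soft preferences: 18, 20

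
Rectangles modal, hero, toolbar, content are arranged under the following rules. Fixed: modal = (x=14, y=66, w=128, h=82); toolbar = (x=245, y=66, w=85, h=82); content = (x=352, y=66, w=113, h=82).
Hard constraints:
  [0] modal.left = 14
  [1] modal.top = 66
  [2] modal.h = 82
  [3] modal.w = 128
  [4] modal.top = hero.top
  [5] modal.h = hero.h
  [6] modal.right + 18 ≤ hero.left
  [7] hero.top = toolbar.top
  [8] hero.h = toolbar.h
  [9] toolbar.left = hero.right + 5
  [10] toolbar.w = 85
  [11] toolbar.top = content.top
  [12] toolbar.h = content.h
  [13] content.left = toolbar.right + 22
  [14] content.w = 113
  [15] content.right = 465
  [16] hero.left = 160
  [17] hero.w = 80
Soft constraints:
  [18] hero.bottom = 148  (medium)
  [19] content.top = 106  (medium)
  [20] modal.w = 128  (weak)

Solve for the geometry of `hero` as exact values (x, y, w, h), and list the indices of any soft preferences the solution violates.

1. hero.y = 66  [modal.top = hero.top]
2. hero.h = 82  [modal.h = hero.h]
3. hero.x = 160  [hero.left = 160]
4. hero.w = 80  [hero.w = 80]

hero = (x=160, y=66, w=80, h=82)
violated soft preferences: 19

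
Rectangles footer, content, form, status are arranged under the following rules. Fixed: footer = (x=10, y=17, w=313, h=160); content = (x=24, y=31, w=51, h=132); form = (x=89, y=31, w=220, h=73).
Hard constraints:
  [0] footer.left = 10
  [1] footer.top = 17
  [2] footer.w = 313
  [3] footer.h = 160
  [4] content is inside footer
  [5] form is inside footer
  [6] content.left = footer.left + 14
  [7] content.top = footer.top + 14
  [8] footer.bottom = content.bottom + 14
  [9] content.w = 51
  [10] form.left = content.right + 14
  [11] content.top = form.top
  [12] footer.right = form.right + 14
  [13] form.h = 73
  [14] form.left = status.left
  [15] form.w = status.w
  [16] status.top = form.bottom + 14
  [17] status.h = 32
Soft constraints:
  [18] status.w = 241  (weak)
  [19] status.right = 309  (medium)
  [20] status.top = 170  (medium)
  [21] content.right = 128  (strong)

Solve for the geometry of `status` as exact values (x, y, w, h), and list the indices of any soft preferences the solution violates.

status = (x=89, y=118, w=220, h=32)
violated soft preferences: 18, 20, 21

1. status.x = 89  [form.left = status.left]
2. status.w = 220  [form.w = status.w]
3. status.y = 118  [status.top = form.bottom + 14]
4. status.h = 32  [status.h = 32]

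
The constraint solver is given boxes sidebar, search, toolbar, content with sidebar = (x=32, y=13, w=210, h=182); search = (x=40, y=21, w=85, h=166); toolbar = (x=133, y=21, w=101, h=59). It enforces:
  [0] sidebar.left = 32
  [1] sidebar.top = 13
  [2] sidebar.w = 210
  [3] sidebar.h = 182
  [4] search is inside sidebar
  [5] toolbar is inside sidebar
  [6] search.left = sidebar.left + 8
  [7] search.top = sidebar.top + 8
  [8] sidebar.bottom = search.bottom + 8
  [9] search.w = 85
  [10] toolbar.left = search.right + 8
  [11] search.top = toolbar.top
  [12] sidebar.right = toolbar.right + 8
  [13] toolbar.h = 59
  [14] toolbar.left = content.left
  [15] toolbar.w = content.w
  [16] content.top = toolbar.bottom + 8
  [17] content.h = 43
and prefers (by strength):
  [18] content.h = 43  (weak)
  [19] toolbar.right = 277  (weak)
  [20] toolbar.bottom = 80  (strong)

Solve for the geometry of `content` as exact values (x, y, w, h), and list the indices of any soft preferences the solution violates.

1. content.x = 133  [toolbar.left = content.left]
2. content.w = 101  [toolbar.w = content.w]
3. content.y = 88  [content.top = toolbar.bottom + 8]
4. content.h = 43  [content.h = 43]

content = (x=133, y=88, w=101, h=43)
violated soft preferences: 19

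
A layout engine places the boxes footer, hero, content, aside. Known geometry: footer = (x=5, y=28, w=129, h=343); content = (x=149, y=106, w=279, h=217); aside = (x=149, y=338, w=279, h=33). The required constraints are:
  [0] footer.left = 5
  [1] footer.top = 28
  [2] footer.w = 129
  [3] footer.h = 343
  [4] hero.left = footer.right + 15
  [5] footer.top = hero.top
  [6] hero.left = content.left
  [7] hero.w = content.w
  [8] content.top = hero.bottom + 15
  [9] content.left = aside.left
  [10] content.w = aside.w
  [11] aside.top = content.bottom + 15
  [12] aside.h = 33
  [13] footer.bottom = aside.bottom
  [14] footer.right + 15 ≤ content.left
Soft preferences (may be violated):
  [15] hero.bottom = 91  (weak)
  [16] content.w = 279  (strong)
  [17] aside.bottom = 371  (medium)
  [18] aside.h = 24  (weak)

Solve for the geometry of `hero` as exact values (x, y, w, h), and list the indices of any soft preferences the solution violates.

1. hero.x = 149  [hero.left = footer.right + 15]
2. hero.y = 28  [footer.top = hero.top]
3. hero.w = 279  [hero.w = content.w]
4. hero.h = 63  [content.top = hero.bottom + 15]

hero = (x=149, y=28, w=279, h=63)
violated soft preferences: 18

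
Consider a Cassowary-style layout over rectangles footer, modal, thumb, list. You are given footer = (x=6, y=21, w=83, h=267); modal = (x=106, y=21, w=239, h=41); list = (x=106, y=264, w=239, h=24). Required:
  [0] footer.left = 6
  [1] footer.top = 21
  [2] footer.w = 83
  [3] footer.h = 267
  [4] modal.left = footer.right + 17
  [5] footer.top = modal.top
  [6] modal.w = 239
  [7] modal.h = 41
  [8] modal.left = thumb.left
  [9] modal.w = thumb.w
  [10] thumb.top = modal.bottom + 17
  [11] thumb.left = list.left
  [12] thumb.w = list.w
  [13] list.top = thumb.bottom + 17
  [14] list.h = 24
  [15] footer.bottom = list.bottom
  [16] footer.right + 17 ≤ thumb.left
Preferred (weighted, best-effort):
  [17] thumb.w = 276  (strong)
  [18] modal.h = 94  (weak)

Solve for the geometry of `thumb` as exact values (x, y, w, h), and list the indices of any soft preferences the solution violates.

thumb = (x=106, y=79, w=239, h=168)
violated soft preferences: 17, 18

1. thumb.x = 106  [modal.left = thumb.left]
2. thumb.w = 239  [modal.w = thumb.w]
3. thumb.y = 79  [thumb.top = modal.bottom + 17]
4. thumb.h = 168  [list.top = thumb.bottom + 17]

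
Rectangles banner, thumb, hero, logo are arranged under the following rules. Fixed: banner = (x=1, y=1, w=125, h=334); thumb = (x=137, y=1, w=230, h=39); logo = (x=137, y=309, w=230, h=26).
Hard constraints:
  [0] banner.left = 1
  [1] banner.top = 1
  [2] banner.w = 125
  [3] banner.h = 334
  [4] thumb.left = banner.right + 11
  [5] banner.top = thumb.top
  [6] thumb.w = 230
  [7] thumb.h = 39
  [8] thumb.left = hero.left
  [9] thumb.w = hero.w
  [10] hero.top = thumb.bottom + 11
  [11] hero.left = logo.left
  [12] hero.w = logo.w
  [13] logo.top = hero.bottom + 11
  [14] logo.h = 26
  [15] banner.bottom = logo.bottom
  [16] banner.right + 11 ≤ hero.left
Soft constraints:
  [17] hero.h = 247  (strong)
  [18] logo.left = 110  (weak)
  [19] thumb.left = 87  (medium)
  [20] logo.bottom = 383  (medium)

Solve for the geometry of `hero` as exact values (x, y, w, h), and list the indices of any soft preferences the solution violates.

hero = (x=137, y=51, w=230, h=247)
violated soft preferences: 18, 19, 20

1. hero.x = 137  [thumb.left = hero.left]
2. hero.w = 230  [thumb.w = hero.w]
3. hero.y = 51  [hero.top = thumb.bottom + 11]
4. hero.h = 247  [logo.top = hero.bottom + 11]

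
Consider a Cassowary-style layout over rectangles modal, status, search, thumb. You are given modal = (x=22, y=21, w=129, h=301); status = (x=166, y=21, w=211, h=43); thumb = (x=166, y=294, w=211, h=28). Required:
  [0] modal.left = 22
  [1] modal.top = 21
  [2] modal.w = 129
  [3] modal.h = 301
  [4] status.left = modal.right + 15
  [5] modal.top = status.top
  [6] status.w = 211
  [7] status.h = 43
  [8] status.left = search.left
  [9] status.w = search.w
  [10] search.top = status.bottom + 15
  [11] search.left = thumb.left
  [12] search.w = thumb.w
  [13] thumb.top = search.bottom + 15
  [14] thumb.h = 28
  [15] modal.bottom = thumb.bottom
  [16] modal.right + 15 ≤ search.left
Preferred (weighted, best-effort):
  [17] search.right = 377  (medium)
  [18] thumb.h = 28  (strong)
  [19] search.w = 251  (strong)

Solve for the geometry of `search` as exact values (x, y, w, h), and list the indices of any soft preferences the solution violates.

search = (x=166, y=79, w=211, h=200)
violated soft preferences: 19

1. search.x = 166  [status.left = search.left]
2. search.w = 211  [status.w = search.w]
3. search.y = 79  [search.top = status.bottom + 15]
4. search.h = 200  [thumb.top = search.bottom + 15]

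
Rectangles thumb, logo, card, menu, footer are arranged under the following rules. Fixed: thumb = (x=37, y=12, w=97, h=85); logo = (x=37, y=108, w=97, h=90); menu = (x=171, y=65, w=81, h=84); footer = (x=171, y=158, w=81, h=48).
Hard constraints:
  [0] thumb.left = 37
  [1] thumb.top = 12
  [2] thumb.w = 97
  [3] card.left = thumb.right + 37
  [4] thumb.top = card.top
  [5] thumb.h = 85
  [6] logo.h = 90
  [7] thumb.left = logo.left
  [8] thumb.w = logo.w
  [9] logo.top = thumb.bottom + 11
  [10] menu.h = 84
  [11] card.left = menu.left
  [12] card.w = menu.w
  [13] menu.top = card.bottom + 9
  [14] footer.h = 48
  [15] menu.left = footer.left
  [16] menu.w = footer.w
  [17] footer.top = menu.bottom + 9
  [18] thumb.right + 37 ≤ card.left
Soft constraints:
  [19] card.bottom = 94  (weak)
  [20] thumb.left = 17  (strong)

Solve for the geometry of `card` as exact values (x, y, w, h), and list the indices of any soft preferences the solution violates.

card = (x=171, y=12, w=81, h=44)
violated soft preferences: 19, 20

1. card.x = 171  [card.left = thumb.right + 37]
2. card.y = 12  [thumb.top = card.top]
3. card.w = 81  [card.w = menu.w]
4. card.h = 44  [menu.top = card.bottom + 9]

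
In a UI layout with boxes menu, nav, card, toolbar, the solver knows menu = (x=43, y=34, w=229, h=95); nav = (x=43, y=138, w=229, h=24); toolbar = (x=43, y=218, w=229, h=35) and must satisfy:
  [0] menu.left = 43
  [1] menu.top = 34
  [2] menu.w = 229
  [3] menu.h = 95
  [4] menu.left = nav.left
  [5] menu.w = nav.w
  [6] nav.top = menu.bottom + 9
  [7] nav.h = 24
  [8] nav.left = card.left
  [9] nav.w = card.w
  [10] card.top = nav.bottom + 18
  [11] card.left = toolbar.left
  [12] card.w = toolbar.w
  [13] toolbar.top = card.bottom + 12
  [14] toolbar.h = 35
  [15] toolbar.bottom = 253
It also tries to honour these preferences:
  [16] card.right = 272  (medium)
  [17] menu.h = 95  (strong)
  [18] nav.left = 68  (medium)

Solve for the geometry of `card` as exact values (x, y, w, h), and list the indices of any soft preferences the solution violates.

card = (x=43, y=180, w=229, h=26)
violated soft preferences: 18

1. card.x = 43  [nav.left = card.left]
2. card.w = 229  [nav.w = card.w]
3. card.y = 180  [card.top = nav.bottom + 18]
4. card.h = 26  [toolbar.top = card.bottom + 12]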